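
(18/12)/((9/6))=1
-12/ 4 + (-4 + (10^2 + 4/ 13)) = 1213/ 13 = 93.31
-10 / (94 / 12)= -60 / 47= -1.28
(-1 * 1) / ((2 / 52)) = -26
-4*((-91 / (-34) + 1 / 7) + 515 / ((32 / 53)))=-3258841 / 952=-3423.15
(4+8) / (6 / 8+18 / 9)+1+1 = 70 / 11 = 6.36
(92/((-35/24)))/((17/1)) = -2208/595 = -3.71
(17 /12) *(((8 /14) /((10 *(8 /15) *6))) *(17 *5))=1445 /672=2.15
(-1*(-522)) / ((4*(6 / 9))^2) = 2349 / 32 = 73.41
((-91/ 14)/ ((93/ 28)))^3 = -7.49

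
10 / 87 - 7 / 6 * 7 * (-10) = 7115 / 87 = 81.78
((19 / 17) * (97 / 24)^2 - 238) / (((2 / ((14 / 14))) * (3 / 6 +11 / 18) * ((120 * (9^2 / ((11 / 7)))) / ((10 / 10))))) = -946759 / 59222016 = -0.02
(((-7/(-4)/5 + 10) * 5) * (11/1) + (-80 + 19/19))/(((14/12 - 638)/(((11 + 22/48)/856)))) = -539275/52332416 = -0.01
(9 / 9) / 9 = 1 / 9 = 0.11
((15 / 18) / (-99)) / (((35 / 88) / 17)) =-68 / 189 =-0.36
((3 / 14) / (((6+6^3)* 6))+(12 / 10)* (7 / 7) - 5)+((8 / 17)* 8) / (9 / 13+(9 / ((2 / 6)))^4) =-2311756334371 / 608383820520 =-3.80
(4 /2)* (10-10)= 0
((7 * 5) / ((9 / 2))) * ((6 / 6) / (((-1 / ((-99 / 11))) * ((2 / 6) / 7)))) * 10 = 14700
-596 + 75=-521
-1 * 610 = -610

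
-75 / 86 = -0.87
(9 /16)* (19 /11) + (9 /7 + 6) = 10173 /1232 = 8.26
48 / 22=24 / 11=2.18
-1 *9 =-9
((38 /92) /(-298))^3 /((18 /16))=-6859 /2897842714776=-0.00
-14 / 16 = -7 / 8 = -0.88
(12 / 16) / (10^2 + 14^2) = 3 / 1184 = 0.00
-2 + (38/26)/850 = -22081/11050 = -2.00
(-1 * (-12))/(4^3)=3/16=0.19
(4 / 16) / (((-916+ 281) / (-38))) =0.01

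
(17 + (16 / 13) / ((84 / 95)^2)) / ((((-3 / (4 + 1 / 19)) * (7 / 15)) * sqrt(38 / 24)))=-11713460 * sqrt(57) / 2069613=-42.73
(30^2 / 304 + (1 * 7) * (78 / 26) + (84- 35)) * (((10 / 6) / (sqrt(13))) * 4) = 27725 * sqrt(13) / 741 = 134.90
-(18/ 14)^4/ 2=-6561/ 4802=-1.37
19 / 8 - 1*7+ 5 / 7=-219 / 56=-3.91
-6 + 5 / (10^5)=-119999 / 20000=-6.00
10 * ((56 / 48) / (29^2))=35 / 2523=0.01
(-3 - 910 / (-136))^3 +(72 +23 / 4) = 40260339 / 314432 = 128.04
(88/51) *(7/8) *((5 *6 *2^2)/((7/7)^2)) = 3080/17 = 181.18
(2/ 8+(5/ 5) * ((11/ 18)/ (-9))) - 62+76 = 4595/ 324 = 14.18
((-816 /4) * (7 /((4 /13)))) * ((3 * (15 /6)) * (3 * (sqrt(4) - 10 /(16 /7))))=3968055 /16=248003.44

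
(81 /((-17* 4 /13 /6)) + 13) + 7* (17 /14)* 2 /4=-5145 /68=-75.66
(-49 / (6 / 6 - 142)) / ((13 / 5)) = 0.13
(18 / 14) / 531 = 0.00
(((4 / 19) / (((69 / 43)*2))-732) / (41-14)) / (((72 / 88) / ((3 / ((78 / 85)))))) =-448597105 / 4141449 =-108.32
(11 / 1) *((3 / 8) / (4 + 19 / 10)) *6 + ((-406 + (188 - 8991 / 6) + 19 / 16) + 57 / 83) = -134015677 / 78352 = -1710.43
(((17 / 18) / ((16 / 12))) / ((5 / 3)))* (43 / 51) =43 / 120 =0.36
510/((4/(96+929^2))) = 220099935/2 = 110049967.50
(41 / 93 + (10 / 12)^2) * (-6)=-6.81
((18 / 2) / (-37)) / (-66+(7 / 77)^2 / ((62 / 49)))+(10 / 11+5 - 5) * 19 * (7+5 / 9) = 236676161602 / 1813489029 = 130.51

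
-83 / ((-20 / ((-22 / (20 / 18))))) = -8217 / 100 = -82.17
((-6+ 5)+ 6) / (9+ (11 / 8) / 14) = 560 / 1019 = 0.55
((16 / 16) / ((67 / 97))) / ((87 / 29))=0.48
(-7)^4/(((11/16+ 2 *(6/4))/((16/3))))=614656/177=3472.63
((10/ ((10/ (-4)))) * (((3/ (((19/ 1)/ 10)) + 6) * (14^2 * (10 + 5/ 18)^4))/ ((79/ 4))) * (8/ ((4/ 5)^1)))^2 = 1349354107018291360000000000/ 1197337104441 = 1126962575546561.25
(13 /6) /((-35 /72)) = -156 /35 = -4.46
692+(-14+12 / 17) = 11538 / 17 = 678.71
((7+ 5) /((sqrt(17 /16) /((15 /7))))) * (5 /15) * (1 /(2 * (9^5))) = 40 * sqrt(17) /2342277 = 0.00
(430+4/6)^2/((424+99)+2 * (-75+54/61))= 494.90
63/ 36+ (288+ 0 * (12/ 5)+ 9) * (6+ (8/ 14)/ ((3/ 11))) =67369/ 28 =2406.04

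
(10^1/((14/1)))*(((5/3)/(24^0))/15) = 5/63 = 0.08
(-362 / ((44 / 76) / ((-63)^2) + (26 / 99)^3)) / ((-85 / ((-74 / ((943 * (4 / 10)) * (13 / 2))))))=-24198896108772 / 3437612695075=-7.04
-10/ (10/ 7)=-7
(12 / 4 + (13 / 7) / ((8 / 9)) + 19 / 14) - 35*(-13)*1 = 25841 / 56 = 461.45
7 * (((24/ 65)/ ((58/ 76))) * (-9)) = -57456/ 1885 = -30.48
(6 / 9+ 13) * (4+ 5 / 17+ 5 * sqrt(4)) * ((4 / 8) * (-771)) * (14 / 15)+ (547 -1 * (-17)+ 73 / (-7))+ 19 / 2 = -82972651 / 1190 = -69724.92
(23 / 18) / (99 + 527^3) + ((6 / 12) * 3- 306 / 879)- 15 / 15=117236995621 / 771919949268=0.15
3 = 3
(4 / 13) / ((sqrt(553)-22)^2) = 4 / (13 * (22-sqrt(553))^2) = 0.13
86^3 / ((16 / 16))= 636056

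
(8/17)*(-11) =-88/17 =-5.18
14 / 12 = 7 / 6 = 1.17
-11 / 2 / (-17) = 11 / 34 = 0.32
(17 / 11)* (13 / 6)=221 / 66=3.35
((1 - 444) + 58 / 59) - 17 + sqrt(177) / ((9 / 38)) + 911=38*sqrt(177) / 9 + 26667 / 59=508.16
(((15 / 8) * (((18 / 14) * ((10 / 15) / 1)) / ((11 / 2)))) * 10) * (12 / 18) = 150 / 77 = 1.95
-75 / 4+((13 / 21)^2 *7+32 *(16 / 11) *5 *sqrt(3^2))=1890821 / 2772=682.11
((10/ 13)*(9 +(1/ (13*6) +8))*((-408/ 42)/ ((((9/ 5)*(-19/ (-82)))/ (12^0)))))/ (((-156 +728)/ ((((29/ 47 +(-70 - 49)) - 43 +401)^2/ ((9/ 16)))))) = -10427548644963200/ 191705186673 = -54393.67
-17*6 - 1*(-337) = 235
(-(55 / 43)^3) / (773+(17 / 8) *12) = -332750 / 126972679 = -0.00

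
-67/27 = -2.48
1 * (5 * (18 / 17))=90 / 17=5.29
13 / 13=1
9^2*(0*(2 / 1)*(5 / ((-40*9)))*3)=0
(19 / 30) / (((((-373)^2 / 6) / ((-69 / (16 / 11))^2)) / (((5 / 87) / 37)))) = 3648513 / 38217066752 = 0.00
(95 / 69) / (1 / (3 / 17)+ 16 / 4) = 95 / 667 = 0.14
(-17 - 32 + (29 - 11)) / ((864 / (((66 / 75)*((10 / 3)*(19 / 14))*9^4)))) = -524799 / 560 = -937.14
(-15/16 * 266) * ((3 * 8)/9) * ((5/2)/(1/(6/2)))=-9975/2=-4987.50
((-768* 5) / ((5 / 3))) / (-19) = 2304 / 19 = 121.26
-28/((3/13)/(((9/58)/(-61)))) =0.31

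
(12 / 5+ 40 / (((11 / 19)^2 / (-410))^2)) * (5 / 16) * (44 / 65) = 1095348048923 / 86515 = 12660787.71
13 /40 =0.32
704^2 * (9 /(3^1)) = 1486848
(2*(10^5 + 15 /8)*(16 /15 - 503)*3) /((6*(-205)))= 1204662587 /4920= 244850.12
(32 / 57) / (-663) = -0.00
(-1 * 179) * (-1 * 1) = 179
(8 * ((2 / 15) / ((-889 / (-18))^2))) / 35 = 1728 / 138306175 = 0.00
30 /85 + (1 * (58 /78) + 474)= 314989 /663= 475.10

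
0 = 0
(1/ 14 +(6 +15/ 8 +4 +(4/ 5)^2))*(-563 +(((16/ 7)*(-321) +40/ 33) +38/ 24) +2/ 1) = -7011589731/ 431200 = -16260.64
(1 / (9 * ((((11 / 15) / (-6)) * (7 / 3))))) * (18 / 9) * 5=-300 / 77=-3.90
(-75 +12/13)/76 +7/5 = 0.43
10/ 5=2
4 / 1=4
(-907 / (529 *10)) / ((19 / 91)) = -82537 / 100510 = -0.82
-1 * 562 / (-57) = 562 / 57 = 9.86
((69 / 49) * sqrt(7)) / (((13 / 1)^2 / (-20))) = -1380 * sqrt(7) / 8281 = -0.44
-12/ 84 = -1/ 7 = -0.14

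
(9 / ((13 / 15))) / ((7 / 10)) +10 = 24.84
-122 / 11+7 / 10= -1143 / 110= -10.39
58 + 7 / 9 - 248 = -1703 / 9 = -189.22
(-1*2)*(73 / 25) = -146 / 25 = -5.84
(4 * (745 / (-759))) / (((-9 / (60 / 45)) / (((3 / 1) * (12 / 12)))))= 1.74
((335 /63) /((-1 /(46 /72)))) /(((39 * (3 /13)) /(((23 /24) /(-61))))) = 177215 /29883168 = 0.01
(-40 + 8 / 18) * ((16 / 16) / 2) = -19.78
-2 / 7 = -0.29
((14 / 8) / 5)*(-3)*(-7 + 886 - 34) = -3549 / 4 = -887.25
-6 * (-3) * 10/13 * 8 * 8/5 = 2304/13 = 177.23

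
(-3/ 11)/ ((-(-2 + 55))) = 3/ 583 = 0.01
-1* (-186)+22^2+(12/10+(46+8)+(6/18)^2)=32639/45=725.31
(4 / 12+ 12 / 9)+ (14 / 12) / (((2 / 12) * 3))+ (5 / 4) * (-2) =3 / 2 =1.50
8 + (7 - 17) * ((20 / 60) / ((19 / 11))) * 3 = 2.21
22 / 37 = 0.59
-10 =-10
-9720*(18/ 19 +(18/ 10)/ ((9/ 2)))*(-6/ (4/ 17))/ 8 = 793152/ 19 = 41744.84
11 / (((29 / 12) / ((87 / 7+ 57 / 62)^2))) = 1107442017 / 1365581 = 810.97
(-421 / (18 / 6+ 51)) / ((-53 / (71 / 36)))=29891 / 103032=0.29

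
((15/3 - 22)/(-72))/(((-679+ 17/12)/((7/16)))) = -119/780576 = -0.00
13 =13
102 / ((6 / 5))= 85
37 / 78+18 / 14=961 / 546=1.76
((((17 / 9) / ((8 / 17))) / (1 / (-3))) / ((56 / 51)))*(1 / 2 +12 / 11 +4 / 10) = -1075947 / 49280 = -21.83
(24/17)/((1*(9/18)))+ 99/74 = 4.16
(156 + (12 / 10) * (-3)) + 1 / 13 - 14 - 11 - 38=5816 / 65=89.48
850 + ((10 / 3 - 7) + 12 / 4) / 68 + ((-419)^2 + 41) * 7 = 125466527 / 102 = 1230063.99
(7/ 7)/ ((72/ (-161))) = -161/ 72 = -2.24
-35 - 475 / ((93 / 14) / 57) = -4110.81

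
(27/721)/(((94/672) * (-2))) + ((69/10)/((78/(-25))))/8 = -826283/2013856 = -0.41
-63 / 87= -21 / 29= -0.72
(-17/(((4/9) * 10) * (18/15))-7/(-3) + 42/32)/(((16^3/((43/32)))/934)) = 220891/1572864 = 0.14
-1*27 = -27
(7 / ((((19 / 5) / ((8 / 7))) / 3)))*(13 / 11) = 1560 / 209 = 7.46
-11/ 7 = -1.57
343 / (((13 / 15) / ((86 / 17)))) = 442470 / 221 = 2002.13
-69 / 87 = -23 / 29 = -0.79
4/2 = 2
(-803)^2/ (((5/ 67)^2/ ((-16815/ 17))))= -9734363582163/ 85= -114521924496.04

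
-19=-19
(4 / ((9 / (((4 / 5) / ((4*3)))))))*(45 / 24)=1 / 18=0.06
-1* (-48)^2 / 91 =-2304 / 91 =-25.32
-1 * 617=-617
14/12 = 7/6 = 1.17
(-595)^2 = 354025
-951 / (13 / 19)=-18069 / 13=-1389.92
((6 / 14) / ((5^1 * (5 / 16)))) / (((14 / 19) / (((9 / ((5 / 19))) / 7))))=1.82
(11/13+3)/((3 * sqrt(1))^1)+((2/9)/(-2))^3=12137/9477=1.28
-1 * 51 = -51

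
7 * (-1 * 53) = -371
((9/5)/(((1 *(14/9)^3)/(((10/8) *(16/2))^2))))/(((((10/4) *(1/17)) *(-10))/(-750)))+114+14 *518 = 10891813/343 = 31754.56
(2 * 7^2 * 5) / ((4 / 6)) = 735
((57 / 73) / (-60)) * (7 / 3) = -133 / 4380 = -0.03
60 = 60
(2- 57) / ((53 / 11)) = -605 / 53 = -11.42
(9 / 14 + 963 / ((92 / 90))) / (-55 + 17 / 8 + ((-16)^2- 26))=1214208 / 228137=5.32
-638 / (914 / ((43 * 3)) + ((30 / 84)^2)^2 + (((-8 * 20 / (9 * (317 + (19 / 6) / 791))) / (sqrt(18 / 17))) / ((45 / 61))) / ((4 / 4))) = -183607090059924764135770974255072 / 2043498567219832212175635439025 - 327578712579818870020658970624 * sqrt(34) / 2043498567219832212175635439025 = -90.78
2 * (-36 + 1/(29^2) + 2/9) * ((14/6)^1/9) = -3791102/204363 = -18.55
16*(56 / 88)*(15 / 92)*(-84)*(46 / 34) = -35280 / 187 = -188.66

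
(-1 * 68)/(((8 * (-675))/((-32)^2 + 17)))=5899/450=13.11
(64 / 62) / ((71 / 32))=1024 / 2201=0.47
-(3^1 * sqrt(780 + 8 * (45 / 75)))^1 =-18 * sqrt(545) / 5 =-84.04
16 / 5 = 3.20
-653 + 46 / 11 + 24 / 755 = -5388171 / 8305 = -648.79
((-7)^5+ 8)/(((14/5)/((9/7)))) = -755955/98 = -7713.83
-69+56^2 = 3067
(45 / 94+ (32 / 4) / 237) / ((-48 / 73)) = -833441 / 1069344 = -0.78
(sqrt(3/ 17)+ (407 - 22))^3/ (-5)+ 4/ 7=-1358190458/ 119 - 7559478 * sqrt(51)/ 1445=-11450725.38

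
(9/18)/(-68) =-0.01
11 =11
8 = 8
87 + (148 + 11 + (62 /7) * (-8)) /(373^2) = 84730178 /973903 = 87.00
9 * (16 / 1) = 144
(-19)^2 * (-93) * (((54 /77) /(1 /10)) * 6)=-108776520 /77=-1412682.08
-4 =-4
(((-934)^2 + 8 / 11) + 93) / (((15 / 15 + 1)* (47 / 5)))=46406.90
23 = 23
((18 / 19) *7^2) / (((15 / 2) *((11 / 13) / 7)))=53508 / 1045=51.20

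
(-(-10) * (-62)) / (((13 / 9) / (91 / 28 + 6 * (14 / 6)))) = -96255 / 13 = -7404.23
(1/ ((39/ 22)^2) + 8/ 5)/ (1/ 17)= 32.61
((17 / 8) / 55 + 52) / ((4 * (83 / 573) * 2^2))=13119981 / 584320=22.45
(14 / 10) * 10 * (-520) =-7280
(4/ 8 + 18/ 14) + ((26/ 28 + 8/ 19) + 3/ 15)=3.34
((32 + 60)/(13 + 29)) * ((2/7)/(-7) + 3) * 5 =33350/1029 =32.41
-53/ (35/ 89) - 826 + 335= -21902/ 35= -625.77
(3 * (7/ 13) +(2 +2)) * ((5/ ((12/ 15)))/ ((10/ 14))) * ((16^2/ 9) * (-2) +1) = -1285165/ 468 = -2746.08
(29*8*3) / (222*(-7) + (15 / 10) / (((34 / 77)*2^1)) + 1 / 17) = -94656 / 211105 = -0.45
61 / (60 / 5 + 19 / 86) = 5246 / 1051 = 4.99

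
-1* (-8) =8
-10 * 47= -470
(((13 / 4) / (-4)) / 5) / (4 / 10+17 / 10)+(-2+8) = 995 / 168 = 5.92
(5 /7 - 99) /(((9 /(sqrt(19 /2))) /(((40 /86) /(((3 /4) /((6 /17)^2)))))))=-2560 * sqrt(38) /6069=-2.60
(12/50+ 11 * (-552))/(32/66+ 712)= -2504601/293900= -8.52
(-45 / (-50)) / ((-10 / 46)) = -207 / 50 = -4.14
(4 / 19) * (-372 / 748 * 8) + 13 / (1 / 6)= 274158 / 3553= 77.16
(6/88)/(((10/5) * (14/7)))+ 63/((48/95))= 5487/44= 124.70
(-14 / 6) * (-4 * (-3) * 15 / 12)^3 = -7875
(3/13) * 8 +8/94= 1180/611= 1.93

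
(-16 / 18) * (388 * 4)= -12416 / 9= -1379.56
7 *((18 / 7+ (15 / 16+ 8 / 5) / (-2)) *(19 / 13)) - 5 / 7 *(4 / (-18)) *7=270289 / 18720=14.44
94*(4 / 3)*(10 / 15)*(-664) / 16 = -31208 / 9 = -3467.56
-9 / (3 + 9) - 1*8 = -35 / 4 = -8.75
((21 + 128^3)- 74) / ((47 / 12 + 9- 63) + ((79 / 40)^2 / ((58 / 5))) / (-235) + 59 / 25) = -5488024199040 / 124893799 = -43941.53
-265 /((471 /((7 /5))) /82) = -30422 /471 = -64.59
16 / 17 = 0.94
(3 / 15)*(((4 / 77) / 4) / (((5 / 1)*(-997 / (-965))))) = 193 / 383845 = 0.00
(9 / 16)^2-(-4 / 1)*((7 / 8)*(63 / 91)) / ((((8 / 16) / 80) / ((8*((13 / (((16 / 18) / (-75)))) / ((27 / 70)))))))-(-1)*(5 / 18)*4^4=-20321115431 / 2304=-8819928.57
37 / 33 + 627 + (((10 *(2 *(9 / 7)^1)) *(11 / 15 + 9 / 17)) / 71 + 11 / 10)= 250807261 / 398310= 629.68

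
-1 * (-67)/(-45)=-1.49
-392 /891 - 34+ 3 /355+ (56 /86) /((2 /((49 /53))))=-24603277873 /720859095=-34.13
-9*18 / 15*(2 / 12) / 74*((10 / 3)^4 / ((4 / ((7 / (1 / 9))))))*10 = -17500 / 37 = -472.97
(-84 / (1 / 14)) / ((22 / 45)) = -26460 / 11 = -2405.45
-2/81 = -0.02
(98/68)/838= 49/28492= 0.00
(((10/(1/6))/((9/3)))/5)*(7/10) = 14/5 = 2.80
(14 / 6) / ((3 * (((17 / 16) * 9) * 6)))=56 / 4131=0.01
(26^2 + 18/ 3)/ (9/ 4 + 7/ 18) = 258.44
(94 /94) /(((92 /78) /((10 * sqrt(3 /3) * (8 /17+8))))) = 71.82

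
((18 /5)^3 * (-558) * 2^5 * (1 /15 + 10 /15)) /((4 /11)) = -1050039936 /625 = -1680063.90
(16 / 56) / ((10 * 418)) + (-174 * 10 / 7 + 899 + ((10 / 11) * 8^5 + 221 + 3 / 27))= 367007749 / 11970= 30660.63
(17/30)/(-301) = -17/9030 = -0.00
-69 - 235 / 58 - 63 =-7891 / 58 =-136.05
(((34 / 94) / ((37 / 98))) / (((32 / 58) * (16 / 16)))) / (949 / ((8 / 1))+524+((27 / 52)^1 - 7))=314041 / 115050501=0.00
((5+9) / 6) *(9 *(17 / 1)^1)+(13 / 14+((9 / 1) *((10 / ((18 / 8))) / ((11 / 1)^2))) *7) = 610251 / 1694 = 360.24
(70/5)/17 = 14/17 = 0.82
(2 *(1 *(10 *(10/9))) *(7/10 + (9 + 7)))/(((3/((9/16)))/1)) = 835/12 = 69.58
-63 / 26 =-2.42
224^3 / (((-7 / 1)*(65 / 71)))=-113999872 / 65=-1753844.18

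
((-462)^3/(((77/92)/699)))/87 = -27452313504/29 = -946631500.14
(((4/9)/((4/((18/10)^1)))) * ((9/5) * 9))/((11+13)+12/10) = 9/70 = 0.13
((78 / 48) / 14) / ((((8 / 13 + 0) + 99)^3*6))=28561 / 1459414236000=0.00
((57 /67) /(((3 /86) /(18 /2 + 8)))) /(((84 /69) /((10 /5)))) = 319447 /469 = 681.12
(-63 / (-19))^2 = 10.99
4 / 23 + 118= 118.17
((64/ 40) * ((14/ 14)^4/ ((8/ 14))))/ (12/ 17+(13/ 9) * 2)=1071/ 1375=0.78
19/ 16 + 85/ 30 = 193/ 48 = 4.02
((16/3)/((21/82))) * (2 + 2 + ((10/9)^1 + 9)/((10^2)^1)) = 1210648/14175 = 85.41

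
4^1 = 4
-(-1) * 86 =86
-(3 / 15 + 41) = -206 / 5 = -41.20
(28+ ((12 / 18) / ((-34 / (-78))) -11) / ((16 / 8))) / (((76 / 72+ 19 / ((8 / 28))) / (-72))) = -64071 / 2584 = -24.80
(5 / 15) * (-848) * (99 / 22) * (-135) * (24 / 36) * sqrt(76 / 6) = 38160 * sqrt(114) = 407437.31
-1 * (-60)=60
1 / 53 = 0.02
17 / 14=1.21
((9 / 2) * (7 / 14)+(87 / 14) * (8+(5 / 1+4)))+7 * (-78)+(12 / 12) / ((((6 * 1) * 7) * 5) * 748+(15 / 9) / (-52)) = -300596390457 / 686125300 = -438.11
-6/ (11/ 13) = -78/ 11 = -7.09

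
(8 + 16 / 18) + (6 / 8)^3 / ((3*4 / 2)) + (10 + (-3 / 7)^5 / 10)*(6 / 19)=22286838857 / 1839358080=12.12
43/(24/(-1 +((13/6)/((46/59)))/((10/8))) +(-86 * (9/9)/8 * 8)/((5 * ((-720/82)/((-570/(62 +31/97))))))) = 1645388550/65205901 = 25.23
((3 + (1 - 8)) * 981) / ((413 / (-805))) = 451260 / 59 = 7648.47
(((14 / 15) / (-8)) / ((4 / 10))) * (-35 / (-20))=-49 / 96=-0.51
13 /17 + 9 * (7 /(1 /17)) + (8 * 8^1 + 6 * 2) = 19512 /17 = 1147.76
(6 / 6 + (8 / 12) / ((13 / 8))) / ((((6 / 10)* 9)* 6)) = 275 / 6318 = 0.04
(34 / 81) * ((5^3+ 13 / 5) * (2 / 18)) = 5.95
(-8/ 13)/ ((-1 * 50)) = 4/ 325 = 0.01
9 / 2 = 4.50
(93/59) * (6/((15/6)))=1116/295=3.78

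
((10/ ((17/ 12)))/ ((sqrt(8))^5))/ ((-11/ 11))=-15 * sqrt(2)/ 544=-0.04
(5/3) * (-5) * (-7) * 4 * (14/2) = 4900/3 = 1633.33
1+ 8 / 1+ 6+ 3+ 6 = 24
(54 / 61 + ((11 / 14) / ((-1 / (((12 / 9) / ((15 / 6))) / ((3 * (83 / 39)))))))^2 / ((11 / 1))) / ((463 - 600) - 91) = -2051590267 / 528164818650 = -0.00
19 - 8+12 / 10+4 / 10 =63 / 5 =12.60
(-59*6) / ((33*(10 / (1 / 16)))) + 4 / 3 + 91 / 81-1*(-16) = 1310821 / 71280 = 18.39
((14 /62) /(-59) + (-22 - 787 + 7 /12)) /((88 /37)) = -656498881 /1931424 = -339.90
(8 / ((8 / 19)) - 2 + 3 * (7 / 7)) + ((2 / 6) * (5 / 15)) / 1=181 / 9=20.11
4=4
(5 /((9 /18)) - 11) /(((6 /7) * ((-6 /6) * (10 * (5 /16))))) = 28 /75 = 0.37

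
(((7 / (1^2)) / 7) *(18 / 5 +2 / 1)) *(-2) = -56 / 5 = -11.20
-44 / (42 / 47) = -1034 / 21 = -49.24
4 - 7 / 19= 69 / 19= 3.63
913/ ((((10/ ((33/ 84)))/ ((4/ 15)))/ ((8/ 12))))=10043/ 1575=6.38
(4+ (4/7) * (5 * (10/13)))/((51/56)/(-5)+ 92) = 0.07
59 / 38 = 1.55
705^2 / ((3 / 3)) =497025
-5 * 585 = -2925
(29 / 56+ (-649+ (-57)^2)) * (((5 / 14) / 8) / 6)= 242715 / 12544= 19.35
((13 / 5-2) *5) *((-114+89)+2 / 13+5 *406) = 78201 / 13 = 6015.46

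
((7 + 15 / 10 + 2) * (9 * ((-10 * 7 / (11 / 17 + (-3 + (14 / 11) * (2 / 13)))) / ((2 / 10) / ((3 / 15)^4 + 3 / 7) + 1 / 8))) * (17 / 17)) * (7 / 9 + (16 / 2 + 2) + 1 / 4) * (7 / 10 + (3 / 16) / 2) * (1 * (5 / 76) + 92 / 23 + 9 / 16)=7951681703772807 / 37758589952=210592.65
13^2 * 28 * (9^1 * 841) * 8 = 286532064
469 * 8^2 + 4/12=90049/3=30016.33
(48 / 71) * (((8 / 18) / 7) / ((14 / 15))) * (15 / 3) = 800 / 3479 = 0.23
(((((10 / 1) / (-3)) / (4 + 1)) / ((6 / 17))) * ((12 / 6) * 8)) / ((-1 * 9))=272 / 81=3.36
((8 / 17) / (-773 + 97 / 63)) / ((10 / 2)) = -252 / 2065585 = -0.00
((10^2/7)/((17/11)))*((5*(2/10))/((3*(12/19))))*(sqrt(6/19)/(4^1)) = 275*sqrt(114)/4284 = 0.69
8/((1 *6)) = 4/3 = 1.33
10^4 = 10000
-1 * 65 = -65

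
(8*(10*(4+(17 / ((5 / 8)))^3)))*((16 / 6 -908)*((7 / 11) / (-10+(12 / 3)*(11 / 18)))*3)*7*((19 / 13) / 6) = 38171017666656 / 60775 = 628071043.47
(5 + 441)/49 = 446/49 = 9.10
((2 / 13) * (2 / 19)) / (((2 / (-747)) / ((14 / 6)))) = -3486 / 247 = -14.11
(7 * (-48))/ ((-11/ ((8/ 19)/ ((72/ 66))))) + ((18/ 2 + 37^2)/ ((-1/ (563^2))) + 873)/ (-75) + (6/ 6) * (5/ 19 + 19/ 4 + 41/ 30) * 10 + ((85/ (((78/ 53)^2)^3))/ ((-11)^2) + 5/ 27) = 75379999052872652978863/ 12943347050462400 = 5823841.30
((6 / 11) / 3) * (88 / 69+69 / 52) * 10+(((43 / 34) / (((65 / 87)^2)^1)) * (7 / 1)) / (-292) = 148904614829 / 31836862200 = 4.68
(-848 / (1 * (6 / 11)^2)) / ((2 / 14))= -19951.56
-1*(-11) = 11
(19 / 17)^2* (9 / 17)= 3249 / 4913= 0.66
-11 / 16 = -0.69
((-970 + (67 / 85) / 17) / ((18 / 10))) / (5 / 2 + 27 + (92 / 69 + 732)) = -2803166 / 3968259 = -0.71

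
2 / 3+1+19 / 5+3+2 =157 / 15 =10.47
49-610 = -561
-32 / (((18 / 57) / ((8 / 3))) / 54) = -14592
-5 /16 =-0.31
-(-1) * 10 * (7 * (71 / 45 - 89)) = -55076 / 9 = -6119.56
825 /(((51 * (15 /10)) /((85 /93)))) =2750 /279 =9.86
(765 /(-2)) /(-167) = 765 /334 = 2.29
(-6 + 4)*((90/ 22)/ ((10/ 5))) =-45/ 11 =-4.09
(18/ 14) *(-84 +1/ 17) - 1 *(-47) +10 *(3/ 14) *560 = 1139.08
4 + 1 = 5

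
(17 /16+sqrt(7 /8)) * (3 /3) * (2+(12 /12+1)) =sqrt(14)+17 /4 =7.99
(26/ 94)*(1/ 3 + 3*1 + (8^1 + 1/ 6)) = 3.18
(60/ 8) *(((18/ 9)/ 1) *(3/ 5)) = 9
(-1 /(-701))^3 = 1 /344472101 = 0.00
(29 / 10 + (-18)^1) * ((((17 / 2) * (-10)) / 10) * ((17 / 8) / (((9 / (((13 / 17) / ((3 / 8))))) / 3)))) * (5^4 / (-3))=-4171375 / 108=-38623.84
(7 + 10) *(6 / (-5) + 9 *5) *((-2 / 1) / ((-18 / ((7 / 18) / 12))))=8687 / 3240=2.68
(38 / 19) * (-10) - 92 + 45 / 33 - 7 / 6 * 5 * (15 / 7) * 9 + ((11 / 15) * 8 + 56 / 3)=-65539 / 330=-198.60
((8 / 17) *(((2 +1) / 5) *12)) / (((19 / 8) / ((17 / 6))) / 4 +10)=4608 / 13885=0.33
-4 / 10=-2 / 5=-0.40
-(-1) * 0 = 0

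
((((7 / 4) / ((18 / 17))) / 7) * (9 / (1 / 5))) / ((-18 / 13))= -7.67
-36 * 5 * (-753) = 135540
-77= -77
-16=-16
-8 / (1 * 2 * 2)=-2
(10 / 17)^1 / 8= 5 / 68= 0.07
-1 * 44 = -44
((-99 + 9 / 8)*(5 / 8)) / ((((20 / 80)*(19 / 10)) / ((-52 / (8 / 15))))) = 3817125 / 304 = 12556.33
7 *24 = 168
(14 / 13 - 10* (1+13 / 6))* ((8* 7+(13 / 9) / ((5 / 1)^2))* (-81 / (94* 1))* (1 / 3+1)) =30094618 / 15275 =1970.19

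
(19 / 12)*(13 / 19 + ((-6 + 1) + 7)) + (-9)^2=341 / 4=85.25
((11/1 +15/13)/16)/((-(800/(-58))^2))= -66439/16640000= -0.00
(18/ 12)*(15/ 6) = 15/ 4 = 3.75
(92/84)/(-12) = -23/252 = -0.09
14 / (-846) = -7 / 423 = -0.02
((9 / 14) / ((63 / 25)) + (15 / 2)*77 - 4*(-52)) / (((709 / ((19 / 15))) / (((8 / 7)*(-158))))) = -308221344 / 1215935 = -253.49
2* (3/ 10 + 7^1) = 73/ 5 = 14.60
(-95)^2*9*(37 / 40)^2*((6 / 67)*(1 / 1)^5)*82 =547089363 / 1072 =510344.56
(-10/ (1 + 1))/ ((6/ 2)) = -5/ 3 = -1.67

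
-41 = -41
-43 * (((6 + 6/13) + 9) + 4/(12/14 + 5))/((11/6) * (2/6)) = -6660270/5863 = -1135.98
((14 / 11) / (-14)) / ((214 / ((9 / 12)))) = -3 / 9416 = -0.00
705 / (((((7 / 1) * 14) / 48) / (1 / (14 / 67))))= 566820 / 343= 1652.54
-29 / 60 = -0.48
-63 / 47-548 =-25819 / 47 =-549.34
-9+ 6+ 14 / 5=-1 / 5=-0.20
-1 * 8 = -8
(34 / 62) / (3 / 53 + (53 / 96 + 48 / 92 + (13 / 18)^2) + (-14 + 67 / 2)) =53714016 / 2071822163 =0.03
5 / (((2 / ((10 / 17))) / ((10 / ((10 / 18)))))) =450 / 17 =26.47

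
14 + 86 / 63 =968 / 63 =15.37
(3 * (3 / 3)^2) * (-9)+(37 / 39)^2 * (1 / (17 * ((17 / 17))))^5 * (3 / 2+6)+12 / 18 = -26.33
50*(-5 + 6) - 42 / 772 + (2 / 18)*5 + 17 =234499 / 3474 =67.50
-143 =-143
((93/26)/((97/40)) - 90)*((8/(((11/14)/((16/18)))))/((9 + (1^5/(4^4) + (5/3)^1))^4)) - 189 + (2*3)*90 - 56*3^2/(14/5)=170.94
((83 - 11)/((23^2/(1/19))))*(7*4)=2016/10051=0.20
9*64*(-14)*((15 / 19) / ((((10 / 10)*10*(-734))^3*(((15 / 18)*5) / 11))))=24948 / 586991498125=0.00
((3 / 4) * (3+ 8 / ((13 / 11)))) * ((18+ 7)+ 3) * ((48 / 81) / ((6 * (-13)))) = -7112 / 4563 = -1.56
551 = 551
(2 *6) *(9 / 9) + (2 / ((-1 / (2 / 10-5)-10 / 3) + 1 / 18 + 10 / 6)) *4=636 / 101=6.30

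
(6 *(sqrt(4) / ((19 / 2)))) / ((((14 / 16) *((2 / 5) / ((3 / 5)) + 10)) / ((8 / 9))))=16 / 133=0.12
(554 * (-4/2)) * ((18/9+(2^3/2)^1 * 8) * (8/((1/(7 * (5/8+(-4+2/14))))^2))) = -154271549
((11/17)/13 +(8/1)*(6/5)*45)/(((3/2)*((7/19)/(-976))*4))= -885318376/4641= -190760.26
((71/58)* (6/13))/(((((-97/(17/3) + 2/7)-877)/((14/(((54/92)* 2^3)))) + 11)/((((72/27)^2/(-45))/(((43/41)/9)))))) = 3569398336/1345435592475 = 0.00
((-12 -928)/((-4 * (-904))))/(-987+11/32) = 940/3567749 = 0.00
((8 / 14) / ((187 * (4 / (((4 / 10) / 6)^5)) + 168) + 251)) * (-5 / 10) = -2 / 3976090433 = -0.00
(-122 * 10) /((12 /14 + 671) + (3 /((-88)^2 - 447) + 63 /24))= -99706208 /55123031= -1.81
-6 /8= -3 /4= -0.75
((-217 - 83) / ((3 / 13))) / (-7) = 1300 / 7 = 185.71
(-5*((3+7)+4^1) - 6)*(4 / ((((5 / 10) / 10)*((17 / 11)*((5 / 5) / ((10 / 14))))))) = -334400 / 119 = -2810.08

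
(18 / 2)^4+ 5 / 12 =78737 / 12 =6561.42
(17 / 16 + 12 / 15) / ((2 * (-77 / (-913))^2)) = 1026461 / 7840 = 130.93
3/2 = 1.50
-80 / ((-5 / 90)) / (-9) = -160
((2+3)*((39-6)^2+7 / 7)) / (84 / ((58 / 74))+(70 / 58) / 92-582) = -2908120 / 253361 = -11.48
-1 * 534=-534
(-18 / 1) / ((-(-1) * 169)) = -18 / 169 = -0.11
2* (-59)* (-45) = 5310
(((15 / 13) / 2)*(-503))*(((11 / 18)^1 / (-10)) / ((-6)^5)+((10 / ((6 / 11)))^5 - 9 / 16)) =-1458155357983573 / 2426112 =-601025574.25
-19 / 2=-9.50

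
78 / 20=39 / 10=3.90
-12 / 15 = -4 / 5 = -0.80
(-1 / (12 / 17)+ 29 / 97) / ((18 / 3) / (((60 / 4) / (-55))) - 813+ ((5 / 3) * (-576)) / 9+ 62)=1301 / 1023932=0.00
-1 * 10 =-10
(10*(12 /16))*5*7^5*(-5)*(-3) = 18907875 /2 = 9453937.50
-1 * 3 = -3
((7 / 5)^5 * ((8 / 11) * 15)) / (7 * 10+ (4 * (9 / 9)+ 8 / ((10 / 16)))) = 28812 / 42625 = 0.68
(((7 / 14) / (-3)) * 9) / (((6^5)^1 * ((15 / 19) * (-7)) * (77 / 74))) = 0.00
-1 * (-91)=91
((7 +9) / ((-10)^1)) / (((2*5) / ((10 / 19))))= -8 / 95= -0.08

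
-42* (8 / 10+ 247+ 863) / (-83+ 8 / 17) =3965556 / 7015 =565.30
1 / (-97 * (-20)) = 1 / 1940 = 0.00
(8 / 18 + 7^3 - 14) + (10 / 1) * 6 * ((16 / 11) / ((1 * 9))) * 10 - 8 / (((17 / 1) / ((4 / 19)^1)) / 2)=13629109 / 31977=426.22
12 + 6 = 18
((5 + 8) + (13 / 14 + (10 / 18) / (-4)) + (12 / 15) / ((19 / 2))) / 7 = 332141 / 167580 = 1.98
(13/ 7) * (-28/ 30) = -1.73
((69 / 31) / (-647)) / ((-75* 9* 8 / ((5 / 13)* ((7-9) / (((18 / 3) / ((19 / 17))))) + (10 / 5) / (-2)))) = -8717 / 11968011900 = -0.00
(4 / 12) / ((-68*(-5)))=1 / 1020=0.00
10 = 10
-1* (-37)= 37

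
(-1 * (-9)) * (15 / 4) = 135 / 4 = 33.75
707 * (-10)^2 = 70700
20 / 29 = 0.69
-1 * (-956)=956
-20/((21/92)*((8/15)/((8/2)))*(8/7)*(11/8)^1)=-4600/11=-418.18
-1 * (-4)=4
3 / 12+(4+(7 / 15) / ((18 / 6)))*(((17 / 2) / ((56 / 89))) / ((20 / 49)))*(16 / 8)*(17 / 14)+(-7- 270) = 824627 / 14400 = 57.27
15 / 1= 15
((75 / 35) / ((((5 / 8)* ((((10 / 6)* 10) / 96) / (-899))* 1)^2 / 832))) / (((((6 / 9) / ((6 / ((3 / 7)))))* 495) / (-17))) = -15170384534962176 / 171875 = -88264055476.14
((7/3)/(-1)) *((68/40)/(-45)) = 119/1350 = 0.09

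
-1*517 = -517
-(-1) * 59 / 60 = 59 / 60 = 0.98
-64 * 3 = -192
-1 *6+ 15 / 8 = -33 / 8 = -4.12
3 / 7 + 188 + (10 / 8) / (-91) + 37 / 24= 414865 / 2184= 189.96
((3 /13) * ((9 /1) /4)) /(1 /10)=135 /26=5.19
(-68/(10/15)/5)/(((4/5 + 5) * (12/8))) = -68/29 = -2.34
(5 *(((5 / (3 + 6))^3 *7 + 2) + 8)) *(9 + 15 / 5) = 163300 / 243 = 672.02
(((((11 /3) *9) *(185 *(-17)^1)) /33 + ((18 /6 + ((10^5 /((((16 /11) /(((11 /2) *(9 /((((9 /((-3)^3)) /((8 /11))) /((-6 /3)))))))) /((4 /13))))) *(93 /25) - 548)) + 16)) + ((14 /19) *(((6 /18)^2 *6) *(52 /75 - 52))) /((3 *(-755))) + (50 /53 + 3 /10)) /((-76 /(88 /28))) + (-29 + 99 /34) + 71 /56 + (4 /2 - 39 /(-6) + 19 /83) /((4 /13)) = -3519356251313784716647 /5007975474820500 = -702750.30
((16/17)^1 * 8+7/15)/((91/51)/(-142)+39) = 289538/1411735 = 0.21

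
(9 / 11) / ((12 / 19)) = 1.30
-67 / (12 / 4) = -67 / 3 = -22.33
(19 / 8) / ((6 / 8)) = 19 / 6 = 3.17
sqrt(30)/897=0.01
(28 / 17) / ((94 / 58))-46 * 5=-182958 / 799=-228.98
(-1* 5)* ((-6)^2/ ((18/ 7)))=-70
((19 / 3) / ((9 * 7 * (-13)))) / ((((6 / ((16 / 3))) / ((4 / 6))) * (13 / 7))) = -304 / 123201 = -0.00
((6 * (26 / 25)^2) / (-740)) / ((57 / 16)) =-0.00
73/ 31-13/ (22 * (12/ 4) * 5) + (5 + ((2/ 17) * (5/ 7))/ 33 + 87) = 114819893/ 1217370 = 94.32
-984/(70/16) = -7872/35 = -224.91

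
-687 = -687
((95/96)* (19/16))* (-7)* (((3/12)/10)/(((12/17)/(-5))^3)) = 1551893875/21233664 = 73.09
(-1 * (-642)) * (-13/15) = -2782/5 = -556.40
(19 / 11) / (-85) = -0.02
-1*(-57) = 57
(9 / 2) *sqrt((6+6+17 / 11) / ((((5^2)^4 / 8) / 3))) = 9 *sqrt(9834) / 6875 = 0.13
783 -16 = 767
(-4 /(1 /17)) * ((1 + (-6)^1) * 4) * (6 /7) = 8160 /7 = 1165.71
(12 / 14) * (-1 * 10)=-60 / 7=-8.57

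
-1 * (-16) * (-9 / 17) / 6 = -24 / 17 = -1.41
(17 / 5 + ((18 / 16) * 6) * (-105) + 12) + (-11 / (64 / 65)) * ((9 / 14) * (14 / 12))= -898213 / 1280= -701.73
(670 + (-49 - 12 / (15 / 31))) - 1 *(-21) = 3086 / 5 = 617.20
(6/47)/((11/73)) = 0.85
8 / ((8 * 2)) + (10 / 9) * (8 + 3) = 229 / 18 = 12.72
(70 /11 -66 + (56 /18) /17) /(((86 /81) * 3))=-150090 /8041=-18.67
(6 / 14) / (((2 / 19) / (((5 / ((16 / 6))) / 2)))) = 855 / 224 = 3.82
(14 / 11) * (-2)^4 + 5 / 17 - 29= -1560 / 187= -8.34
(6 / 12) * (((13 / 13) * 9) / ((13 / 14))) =4.85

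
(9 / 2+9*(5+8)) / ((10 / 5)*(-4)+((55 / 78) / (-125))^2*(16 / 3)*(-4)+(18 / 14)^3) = -237700929375 / 11494384346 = -20.68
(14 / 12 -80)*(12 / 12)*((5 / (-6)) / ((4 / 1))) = 2365 / 144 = 16.42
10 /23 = 0.43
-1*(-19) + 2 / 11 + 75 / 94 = 20659 / 1034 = 19.98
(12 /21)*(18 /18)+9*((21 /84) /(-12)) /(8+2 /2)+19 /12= 239 /112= 2.13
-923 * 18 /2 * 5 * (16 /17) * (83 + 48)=-87057360 /17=-5121021.18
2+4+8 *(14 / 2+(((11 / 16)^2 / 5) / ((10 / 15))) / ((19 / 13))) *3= 176.33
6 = 6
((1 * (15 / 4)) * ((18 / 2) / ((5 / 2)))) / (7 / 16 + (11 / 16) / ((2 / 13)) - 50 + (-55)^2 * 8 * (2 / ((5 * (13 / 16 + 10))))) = 74736 / 4706521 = 0.02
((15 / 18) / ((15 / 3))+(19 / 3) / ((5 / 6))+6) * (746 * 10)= 308098 / 3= 102699.33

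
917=917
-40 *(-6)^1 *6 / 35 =288 / 7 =41.14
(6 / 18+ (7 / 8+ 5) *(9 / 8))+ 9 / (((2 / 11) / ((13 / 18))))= 8197 / 192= 42.69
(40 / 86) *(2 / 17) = 40 / 731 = 0.05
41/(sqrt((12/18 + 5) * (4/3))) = 123 * sqrt(17)/34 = 14.92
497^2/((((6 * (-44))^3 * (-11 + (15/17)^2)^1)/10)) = 50989715/3882345984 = 0.01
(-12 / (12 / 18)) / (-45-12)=6 / 19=0.32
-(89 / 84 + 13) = -1181 / 84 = -14.06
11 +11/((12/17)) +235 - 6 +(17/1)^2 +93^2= 110323/12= 9193.58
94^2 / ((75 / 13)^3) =19412692 / 421875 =46.02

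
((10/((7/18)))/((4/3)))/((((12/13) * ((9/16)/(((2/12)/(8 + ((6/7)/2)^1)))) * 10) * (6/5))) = 65/1062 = 0.06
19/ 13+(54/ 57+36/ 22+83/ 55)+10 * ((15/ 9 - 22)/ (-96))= 15009089/ 1956240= 7.67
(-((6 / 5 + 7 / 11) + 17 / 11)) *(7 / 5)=-4.73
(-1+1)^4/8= 0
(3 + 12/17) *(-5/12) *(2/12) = -35/136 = -0.26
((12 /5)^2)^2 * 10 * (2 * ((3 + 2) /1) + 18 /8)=508032 /125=4064.26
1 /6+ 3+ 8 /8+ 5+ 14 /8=131 /12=10.92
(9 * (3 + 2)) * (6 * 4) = 1080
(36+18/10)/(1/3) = 567/5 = 113.40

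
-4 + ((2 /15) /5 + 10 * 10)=7202 /75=96.03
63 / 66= 0.95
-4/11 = -0.36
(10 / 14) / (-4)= -5 / 28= -0.18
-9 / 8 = -1.12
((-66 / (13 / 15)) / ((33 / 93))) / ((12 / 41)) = -733.27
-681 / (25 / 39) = -26559 / 25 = -1062.36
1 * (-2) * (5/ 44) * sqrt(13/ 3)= -5 * sqrt(39)/ 66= -0.47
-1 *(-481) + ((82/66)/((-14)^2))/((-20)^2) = 1244443241/2587200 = 481.00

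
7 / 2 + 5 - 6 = 5 / 2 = 2.50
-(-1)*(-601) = -601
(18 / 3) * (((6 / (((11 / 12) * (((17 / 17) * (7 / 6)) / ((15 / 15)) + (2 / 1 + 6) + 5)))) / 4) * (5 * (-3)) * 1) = -1944 / 187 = -10.40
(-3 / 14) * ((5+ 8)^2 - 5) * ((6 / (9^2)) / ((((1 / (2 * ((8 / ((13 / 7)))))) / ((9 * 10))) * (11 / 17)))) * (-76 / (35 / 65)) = 33902080 / 77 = 440286.75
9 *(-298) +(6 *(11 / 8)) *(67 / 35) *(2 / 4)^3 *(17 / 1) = -2966253 / 1120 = -2648.44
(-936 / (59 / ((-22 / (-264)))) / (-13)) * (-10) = -60 / 59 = -1.02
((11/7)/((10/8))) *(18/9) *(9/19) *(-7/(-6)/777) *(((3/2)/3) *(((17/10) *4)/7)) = 0.00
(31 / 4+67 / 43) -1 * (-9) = 3149 / 172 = 18.31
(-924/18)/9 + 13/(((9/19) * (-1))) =-895/27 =-33.15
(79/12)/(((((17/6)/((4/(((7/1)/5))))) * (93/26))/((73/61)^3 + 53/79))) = 3706069120/837332909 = 4.43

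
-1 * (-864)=864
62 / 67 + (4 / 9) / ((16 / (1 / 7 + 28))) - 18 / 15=0.51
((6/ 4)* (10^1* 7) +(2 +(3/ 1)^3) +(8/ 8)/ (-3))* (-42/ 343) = -802/ 49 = -16.37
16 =16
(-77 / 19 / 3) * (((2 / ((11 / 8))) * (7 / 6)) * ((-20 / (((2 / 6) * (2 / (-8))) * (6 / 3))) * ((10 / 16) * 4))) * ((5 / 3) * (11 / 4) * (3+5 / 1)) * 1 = -4312000 / 171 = -25216.37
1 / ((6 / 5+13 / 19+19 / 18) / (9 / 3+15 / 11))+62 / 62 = 137377 / 55297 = 2.48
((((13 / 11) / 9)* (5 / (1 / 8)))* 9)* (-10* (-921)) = 4789200 / 11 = 435381.82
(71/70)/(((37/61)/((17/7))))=73627/18130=4.06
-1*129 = -129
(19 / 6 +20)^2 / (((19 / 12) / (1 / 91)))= 19321 / 5187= 3.72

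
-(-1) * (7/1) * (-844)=-5908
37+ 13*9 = 154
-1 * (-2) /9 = 2 /9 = 0.22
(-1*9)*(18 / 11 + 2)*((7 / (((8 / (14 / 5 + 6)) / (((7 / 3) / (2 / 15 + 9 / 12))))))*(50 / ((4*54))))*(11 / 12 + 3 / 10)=-187.47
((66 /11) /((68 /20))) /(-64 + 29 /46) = -276 /9911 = -0.03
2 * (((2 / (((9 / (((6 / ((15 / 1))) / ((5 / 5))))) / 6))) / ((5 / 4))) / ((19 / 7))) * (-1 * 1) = -448 / 1425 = -0.31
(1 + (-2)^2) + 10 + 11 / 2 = 41 / 2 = 20.50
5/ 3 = 1.67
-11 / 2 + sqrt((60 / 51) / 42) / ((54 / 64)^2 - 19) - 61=-133 / 2 - 1024 * sqrt(3570) / 6685539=-66.51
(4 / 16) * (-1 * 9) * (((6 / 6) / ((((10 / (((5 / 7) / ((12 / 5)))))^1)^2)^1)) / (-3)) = 25 / 37632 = 0.00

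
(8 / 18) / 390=2 / 1755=0.00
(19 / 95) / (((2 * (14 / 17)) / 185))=22.46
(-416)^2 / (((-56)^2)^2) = 169 / 9604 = 0.02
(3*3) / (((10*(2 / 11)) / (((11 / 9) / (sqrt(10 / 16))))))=121*sqrt(10) / 50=7.65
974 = 974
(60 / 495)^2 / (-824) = -2 / 112167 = -0.00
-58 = -58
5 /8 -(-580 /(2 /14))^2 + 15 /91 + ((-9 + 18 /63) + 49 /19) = -228001229139 /13832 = -16483605.35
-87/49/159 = -29/2597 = -0.01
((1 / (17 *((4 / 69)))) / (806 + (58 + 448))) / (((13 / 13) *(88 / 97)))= 0.00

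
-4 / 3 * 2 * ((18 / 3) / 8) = -2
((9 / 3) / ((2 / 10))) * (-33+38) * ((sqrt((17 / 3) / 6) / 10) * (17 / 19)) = 85 * sqrt(34) / 76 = 6.52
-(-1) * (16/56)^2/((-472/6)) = -3/2891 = -0.00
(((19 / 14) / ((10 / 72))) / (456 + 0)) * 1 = 3 / 140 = 0.02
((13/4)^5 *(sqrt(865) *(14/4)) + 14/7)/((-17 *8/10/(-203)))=1015/34 + 2638036765 *sqrt(865)/139264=557151.50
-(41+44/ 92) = -954/ 23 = -41.48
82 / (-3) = -82 / 3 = -27.33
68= 68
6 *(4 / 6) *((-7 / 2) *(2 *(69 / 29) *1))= -1932 / 29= -66.62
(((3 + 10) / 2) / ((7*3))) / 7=0.04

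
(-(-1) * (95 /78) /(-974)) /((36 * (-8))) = 95 /21879936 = 0.00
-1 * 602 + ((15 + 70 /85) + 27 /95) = -585.89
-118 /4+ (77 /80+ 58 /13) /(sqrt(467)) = -29.25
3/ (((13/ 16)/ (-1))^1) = -48/ 13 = -3.69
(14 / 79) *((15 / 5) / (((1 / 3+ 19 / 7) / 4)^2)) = 9261 / 10112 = 0.92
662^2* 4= 1752976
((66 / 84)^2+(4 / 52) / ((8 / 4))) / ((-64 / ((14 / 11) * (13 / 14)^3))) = -282399 / 27044864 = -0.01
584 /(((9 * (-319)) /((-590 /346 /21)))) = 172280 /10430343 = 0.02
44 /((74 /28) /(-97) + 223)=5432 /27527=0.20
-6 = -6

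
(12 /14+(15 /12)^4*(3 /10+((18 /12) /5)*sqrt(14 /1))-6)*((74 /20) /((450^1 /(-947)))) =184620491 /5376000-35039*sqrt(14) /6144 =13.00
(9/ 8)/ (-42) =-3/ 112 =-0.03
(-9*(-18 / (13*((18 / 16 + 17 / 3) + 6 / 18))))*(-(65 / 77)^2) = -140400 / 112651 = -1.25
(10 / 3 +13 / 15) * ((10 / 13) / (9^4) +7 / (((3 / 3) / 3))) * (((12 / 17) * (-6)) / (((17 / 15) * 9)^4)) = -12538141000 / 363311589303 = -0.03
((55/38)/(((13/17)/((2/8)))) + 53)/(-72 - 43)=-105663/227240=-0.46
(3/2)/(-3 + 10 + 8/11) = 33/170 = 0.19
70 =70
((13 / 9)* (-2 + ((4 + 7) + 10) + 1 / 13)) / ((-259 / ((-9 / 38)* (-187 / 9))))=-23188 / 44289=-0.52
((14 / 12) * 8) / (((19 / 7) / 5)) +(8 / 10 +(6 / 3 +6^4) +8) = 377338 / 285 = 1323.99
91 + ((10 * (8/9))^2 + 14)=14905/81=184.01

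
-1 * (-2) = 2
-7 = -7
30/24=5/4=1.25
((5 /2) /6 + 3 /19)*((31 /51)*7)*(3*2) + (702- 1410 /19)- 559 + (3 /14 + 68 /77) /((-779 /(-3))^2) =198885102047 /2383064607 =83.46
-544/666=-272/333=-0.82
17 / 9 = 1.89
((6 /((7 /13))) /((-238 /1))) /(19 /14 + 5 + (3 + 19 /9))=-702 /171955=-0.00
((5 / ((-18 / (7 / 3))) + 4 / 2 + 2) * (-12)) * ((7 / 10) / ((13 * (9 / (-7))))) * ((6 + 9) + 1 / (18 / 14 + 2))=3121888 / 121095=25.78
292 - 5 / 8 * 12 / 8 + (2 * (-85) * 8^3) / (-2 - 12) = 728919 / 112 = 6508.21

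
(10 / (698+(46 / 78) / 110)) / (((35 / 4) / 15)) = 0.02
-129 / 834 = -43 / 278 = -0.15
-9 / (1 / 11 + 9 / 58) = -5742 / 157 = -36.57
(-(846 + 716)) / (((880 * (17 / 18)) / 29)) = -18531 / 340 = -54.50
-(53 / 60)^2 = -2809 / 3600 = -0.78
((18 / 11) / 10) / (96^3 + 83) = 9 / 48665045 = 0.00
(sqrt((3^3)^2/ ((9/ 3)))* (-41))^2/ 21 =136161/ 7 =19451.57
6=6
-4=-4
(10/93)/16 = 5/744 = 0.01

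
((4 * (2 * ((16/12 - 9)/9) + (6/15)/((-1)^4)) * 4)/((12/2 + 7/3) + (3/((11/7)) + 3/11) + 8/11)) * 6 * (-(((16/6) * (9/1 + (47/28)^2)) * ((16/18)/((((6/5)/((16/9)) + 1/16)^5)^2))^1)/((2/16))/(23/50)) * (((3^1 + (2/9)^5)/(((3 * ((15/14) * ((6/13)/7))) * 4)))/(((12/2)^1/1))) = 2142744261842392475238400000000000/31880753502472123749839479329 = 67211.22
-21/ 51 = -0.41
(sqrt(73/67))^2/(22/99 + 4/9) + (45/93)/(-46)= 1.62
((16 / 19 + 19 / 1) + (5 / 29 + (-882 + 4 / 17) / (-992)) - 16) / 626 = 22781329 / 2908416032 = 0.01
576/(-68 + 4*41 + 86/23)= 6624/1147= 5.78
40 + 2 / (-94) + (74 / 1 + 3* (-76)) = -5359 / 47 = -114.02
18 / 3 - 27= -21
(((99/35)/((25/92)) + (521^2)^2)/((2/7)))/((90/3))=64470189429983/7500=8596025257.33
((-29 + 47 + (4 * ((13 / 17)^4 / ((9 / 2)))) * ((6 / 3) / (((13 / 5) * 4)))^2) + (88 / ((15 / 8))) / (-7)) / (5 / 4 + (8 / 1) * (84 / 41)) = 48784008752 / 76112269695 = 0.64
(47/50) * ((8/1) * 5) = 188/5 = 37.60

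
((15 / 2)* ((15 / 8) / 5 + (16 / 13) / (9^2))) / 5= 3287 / 5616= 0.59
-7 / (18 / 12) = -14 / 3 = -4.67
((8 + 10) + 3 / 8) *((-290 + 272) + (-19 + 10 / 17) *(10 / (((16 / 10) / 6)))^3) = -19411250481 / 1088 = -17841222.87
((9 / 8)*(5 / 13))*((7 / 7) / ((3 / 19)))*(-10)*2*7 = -9975 / 26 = -383.65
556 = 556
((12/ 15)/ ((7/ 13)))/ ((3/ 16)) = 832/ 105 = 7.92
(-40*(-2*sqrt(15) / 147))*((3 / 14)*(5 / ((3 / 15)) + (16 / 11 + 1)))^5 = 508697662866480*sqrt(15) / 132632423693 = 14854.42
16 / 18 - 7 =-55 / 9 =-6.11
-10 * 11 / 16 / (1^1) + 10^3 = 7945 / 8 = 993.12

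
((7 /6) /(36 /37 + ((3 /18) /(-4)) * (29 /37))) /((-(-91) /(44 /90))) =3256 /488475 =0.01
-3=-3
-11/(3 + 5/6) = -66/23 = -2.87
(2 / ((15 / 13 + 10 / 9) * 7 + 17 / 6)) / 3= 156 / 4373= 0.04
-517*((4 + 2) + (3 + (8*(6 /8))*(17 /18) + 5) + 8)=-42911 /3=-14303.67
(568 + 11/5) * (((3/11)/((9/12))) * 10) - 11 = 22687/11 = 2062.45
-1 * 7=-7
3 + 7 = 10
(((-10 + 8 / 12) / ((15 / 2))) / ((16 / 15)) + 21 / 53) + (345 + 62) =129181 / 318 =406.23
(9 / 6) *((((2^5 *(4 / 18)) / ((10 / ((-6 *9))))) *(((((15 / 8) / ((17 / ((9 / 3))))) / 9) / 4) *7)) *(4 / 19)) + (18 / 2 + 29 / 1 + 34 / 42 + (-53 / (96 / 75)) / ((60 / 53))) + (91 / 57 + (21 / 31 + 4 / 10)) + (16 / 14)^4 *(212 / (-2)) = -8156483913101 / 46159128960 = -176.70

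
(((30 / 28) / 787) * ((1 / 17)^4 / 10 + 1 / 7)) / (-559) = -2505651 / 7201754242228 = -0.00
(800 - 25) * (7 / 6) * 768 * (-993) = -689539200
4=4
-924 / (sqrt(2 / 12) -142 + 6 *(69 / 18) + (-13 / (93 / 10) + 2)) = 2663892 *sqrt(6) / 242481359 + 1892394504 / 242481359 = 7.83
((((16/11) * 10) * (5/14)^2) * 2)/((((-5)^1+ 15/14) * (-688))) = 0.00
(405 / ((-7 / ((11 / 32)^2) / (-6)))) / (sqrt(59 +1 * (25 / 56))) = 147015 * sqrt(46606) / 5965568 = 5.32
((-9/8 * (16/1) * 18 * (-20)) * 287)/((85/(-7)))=-2603664/17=-153156.71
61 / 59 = 1.03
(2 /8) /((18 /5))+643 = 46301 /72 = 643.07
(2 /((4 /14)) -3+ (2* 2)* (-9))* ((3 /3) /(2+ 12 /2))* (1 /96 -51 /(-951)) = -0.26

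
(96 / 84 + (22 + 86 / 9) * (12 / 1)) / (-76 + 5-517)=-1994 / 3087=-0.65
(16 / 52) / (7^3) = 4 / 4459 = 0.00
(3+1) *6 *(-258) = -6192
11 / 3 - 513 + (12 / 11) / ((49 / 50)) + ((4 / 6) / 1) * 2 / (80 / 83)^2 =-437051343 / 862400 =-506.78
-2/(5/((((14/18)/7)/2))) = -1/45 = -0.02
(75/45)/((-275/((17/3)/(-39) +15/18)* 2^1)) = -161/77220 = -0.00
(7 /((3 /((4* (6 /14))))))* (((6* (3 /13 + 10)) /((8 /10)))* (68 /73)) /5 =54264 /949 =57.18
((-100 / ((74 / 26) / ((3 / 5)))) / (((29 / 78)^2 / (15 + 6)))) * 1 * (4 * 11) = -4384860480 / 31117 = -140915.27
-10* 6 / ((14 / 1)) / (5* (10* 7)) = -3 / 245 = -0.01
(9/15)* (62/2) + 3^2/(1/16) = 813/5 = 162.60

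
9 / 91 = 0.10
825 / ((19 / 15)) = 12375 / 19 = 651.32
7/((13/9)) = 63/13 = 4.85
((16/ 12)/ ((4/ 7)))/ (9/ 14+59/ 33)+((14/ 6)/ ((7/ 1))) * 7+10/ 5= 5.29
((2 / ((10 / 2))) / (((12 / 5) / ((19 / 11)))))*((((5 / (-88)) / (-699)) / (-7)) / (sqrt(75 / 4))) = -19*sqrt(3) / 42627816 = -0.00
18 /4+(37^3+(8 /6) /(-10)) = 1519721 /30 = 50657.37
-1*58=-58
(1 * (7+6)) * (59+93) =1976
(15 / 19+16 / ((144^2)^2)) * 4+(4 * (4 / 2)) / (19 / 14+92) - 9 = -960397685503 / 166839616512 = -5.76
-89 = -89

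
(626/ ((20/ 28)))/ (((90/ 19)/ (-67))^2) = 3550579039/ 20250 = 175337.24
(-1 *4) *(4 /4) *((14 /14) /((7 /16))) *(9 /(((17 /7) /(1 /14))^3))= -72 /34391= -0.00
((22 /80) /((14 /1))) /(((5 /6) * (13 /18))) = 297 /9100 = 0.03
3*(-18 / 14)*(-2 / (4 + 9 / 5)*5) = 1350 / 203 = 6.65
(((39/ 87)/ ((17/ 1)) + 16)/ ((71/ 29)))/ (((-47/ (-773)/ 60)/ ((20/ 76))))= 1832241900/ 1077851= 1699.90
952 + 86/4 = 1947/2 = 973.50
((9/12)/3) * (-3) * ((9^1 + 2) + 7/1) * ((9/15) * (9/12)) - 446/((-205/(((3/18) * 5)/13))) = -379637/63960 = -5.94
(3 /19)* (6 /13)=18 /247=0.07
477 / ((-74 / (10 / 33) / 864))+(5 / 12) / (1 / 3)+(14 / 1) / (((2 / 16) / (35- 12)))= 1448243 / 1628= 889.58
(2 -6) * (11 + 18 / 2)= -80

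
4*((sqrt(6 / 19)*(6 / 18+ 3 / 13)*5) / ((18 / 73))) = 16060*sqrt(114) / 6669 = 25.71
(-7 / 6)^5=-16807 / 7776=-2.16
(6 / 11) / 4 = 3 / 22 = 0.14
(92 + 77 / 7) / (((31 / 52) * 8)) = 1339 / 62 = 21.60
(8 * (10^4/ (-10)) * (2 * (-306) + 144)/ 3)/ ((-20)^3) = -156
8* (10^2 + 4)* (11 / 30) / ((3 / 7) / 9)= 32032 / 5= 6406.40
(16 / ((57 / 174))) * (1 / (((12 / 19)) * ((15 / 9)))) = 232 / 5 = 46.40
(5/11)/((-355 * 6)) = -1/4686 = -0.00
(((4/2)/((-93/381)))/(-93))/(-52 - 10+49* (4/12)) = -254/131657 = -0.00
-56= -56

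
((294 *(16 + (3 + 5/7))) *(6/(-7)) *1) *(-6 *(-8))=-238464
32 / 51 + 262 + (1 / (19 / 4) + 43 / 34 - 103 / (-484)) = 123962909 / 468996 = 264.32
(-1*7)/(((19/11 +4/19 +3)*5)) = -1463/5160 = -0.28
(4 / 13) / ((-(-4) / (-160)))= -160 / 13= -12.31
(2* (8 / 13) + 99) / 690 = 1303 / 8970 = 0.15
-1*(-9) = 9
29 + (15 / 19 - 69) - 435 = -9010 / 19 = -474.21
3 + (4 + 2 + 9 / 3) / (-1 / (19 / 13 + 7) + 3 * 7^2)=49461 / 16157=3.06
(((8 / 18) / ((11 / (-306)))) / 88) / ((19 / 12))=-204 / 2299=-0.09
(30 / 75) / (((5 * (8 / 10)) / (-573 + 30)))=-543 / 10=-54.30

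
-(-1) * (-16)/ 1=-16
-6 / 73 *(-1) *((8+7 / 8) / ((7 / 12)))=639 / 511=1.25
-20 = -20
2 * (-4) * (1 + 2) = -24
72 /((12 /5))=30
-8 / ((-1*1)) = 8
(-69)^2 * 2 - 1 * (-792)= 10314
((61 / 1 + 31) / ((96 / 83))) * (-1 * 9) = -5727 / 8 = -715.88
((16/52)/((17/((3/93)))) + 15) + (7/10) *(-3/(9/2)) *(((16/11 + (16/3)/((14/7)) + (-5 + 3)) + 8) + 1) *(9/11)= 44575026/4144855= 10.75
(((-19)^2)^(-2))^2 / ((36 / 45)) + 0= 0.00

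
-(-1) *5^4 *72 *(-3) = -135000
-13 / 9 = -1.44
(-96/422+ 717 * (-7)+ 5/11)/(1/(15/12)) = -14560715/2321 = -6273.47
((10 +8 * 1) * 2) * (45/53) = 1620/53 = 30.57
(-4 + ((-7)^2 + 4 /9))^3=68417929 /729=93851.75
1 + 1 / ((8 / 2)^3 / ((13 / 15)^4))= 3268561 / 3240000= 1.01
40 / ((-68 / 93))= -930 / 17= -54.71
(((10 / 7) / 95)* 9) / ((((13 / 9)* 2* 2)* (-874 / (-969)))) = 4131 / 159068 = 0.03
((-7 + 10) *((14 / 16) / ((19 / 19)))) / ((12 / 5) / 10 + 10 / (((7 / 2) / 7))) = 525 / 4048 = 0.13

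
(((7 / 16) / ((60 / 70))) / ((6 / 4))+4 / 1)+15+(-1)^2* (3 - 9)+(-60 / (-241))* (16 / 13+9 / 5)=6358909 / 451152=14.09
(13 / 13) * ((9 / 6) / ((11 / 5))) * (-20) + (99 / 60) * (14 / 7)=-1137 / 110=-10.34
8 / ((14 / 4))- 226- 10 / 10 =-1573 / 7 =-224.71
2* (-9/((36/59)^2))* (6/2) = -3481/24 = -145.04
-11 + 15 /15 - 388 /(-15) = 238 /15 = 15.87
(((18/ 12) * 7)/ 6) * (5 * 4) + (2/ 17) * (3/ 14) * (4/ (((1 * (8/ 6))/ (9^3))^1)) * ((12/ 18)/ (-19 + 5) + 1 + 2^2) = 256603/ 833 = 308.05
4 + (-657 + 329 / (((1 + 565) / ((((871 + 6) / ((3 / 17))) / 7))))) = -408071 / 1698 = -240.32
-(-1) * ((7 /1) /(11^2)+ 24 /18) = 505 /363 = 1.39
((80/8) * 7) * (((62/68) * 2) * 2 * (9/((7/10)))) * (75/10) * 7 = 2929500/17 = 172323.53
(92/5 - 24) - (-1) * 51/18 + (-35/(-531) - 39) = -221431/5310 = -41.70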